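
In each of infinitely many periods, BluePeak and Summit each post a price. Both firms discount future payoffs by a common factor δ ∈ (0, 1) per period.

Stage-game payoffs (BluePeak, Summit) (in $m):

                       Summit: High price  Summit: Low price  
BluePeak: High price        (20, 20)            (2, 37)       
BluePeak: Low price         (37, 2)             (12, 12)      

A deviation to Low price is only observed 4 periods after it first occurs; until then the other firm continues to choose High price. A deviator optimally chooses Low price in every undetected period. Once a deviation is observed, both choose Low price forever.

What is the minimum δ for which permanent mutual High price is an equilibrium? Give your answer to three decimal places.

The best deviation is to choose Low price for all 4 undetected periods, earning 37 each, then 12 forever once detected.
Deviation value: 37(1−δ^4)/(1−δ) + 12δ^4/(1−δ); cooperation value: 20/(1−δ).
IC: 20 ≥ 37(1−δ^4) + 12δ^4 = 37 − 25δ^4.
So δ^4 ≥ 17/25, giving δ ≥ (17/25)^(1/4) ≈ 0.908.

0.908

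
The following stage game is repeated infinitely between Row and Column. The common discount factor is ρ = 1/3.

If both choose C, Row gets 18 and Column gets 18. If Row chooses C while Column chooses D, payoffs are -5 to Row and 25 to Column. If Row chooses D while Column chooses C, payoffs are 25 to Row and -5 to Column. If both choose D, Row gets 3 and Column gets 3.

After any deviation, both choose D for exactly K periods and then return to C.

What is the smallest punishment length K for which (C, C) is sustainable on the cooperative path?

3

Need Σ_{k=1}^{K} ρ^k ≥ (25−18)/(18−3) = 0.4667 at ρ = 1/3.
At K = 2 the sum is 0.4444 < 0.4667; at K = 3 it is 0.4815 ≥ 0.4667.
So the minimum punishment length is K = 3.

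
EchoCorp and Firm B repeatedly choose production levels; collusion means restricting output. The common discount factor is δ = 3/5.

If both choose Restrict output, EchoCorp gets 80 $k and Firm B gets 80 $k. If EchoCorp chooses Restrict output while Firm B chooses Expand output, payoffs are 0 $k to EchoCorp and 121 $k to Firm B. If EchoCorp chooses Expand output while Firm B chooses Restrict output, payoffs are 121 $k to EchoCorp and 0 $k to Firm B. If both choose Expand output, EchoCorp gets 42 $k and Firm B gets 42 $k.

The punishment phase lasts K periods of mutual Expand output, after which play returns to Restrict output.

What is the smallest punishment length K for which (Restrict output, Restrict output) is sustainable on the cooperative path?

3

Need Σ_{k=1}^{K} δ^k ≥ (121−80)/(80−42) = 1.0789 at δ = 3/5.
At K = 2 the sum is 0.9600 < 1.0789; at K = 3 it is 1.1760 ≥ 1.0789.
So the minimum punishment length is K = 3.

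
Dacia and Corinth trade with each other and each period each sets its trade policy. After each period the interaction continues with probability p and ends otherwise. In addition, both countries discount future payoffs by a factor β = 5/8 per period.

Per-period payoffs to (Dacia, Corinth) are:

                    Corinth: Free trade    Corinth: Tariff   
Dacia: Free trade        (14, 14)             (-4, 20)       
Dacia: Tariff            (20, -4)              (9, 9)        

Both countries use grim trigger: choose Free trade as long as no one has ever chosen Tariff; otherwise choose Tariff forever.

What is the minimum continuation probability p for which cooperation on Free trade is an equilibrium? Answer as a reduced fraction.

48/55

Expected continuation weight on next period's payoff is β·p = 5/8·p, which plays the role of the discount factor.
Cooperation requires 5/8·p ≥ (20−14)/(20−9) = 6/11, hence p ≥ 48/55.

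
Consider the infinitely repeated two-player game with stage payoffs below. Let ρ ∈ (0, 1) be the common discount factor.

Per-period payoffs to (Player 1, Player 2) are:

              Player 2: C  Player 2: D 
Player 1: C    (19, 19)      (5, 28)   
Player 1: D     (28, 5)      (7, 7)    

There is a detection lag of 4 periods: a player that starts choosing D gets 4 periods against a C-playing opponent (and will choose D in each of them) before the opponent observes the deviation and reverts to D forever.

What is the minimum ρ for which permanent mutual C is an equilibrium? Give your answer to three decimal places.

0.809

A deviator earns 28 for 4 periods, then 7 forever; cooperating earns 19 forever. Multiplying the IC by (1−ρ):
19 ≥ 28(1−ρ^4) + 7ρ^4, so 21·ρ^4 ≥ 9 and ρ^4 ≥ 3/7.
ρ ≥ (3/7)^(1/4) ≈ 0.809.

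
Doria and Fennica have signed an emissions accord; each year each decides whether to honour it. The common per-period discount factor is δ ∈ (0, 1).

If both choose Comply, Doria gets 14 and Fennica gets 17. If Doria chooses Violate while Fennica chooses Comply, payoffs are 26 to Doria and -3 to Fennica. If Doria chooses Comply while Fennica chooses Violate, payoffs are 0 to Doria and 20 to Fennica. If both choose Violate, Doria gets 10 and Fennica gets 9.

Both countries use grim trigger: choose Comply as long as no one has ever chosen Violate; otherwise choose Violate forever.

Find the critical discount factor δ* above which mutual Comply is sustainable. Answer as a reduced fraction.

3/4

Doria: cooperation gives 14 each period; deviation gives 26 once then 10 forever.
  14/(1−δ) ≥ 26 + 10δ/(1−δ) ⇒ δ ≥ 12/16 = 3/4.
Fennica: cooperation gives 17 each period; deviation gives 20 once then 9 forever.
  δ ≥ 3/11.
Both must hold, so the binding constraint is Doria's: δ ≥ 3/4.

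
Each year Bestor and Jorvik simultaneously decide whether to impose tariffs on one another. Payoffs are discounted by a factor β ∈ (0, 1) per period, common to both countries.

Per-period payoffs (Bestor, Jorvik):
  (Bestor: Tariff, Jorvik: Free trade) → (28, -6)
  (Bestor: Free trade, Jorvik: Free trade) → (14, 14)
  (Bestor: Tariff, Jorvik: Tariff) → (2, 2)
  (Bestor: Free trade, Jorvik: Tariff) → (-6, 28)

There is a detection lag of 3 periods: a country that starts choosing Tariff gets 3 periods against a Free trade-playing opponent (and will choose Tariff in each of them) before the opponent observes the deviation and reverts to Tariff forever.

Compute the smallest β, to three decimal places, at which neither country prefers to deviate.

A deviator earns 28 for 3 periods, then 2 forever; cooperating earns 14 forever. Multiplying the IC by (1−β):
14 ≥ 28(1−β^3) + 2β^3, so 26·β^3 ≥ 14 and β^3 ≥ 7/13.
β ≥ (7/13)^(1/3) ≈ 0.814.

0.814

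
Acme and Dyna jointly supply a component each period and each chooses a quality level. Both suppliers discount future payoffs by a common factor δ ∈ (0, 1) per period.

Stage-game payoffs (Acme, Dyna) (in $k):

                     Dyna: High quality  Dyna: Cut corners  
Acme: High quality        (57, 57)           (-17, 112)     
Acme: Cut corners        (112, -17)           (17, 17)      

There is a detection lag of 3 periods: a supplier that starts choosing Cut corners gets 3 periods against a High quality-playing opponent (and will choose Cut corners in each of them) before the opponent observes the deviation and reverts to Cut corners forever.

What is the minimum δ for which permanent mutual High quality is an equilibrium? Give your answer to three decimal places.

The best deviation is to choose Cut corners for all 3 undetected periods, earning 112 each, then 17 forever once detected.
Deviation value: 112(1−δ^3)/(1−δ) + 17δ^3/(1−δ); cooperation value: 57/(1−δ).
IC: 57 ≥ 112(1−δ^3) + 17δ^3 = 112 − 95δ^3.
So δ^3 ≥ 55/95 = 11/19, giving δ ≥ (11/19)^(1/3) ≈ 0.833.

0.833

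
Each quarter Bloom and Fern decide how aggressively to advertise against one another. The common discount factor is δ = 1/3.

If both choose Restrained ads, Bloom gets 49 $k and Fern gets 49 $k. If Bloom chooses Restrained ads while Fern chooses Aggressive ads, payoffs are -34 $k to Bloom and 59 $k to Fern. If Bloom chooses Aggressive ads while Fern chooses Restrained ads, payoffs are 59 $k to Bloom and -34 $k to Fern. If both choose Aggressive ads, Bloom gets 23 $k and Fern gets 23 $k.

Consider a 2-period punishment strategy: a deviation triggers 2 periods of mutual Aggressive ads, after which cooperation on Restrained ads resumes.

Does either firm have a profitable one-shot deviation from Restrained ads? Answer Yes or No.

No

A one-shot deviation gives 59 now, then 23 for 2 periods, then back to 49.
Gain from deviating: (59−49) today; loss: (49−23) in each of the next 2 periods.
No-deviation condition: (49−23)(δ+…+δ^2) ≥ 59−49, i.e. δ+…+δ^2 ≥ 5/13.
At δ = 1/3: δ+…+δ^2 = 0.4444 ≥ 0.3846.
So cooperation is sustainable.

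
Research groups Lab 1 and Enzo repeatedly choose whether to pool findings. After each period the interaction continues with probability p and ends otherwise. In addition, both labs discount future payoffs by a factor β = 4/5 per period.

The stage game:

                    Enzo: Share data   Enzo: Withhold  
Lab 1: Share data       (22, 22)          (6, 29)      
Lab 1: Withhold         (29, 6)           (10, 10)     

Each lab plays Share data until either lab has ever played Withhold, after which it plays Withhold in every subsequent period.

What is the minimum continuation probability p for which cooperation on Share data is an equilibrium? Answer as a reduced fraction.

Expected continuation weight on next period's payoff is β·p = 4/5·p, which plays the role of the discount factor.
Cooperation requires 4/5·p ≥ (29−22)/(29−10) = 7/19, hence p ≥ 35/76.

35/76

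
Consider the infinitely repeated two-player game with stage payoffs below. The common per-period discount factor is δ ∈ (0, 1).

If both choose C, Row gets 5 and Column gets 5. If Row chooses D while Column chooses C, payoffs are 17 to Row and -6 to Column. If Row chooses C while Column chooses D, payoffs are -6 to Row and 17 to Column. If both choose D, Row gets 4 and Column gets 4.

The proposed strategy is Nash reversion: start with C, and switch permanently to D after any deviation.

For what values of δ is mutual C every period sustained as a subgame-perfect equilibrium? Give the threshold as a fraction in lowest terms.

12/13

One-period gain from deviating is 17 − 5 = 12. The loss is 5 − 4 = 1 in every subsequent period, with present value 1·δ/(1−δ).
Deviation is unprofitable when 1·δ/(1−δ) ≥ 12, i.e. δ/(1−δ) ≥ 12.
Equivalently δ ≥ 12/(12+1) = 12/13.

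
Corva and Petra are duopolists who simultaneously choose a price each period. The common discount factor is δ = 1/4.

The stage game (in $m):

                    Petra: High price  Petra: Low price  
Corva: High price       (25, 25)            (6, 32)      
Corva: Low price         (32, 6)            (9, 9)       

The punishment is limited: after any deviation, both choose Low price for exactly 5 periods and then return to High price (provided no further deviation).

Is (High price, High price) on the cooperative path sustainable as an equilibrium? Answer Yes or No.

No

Comparing payoff streams over the 6 periods until play realigns: cooperate → 25(1+δ+…+δ^5); deviate → 32 + 9(δ+…+δ^5).
Cooperation is sustained iff (25−9)(δ+…+δ^5) ≥ 32−25.
δ+…+δ^5 = 1/4·(1−(1/4)^5)/(1−1/4) = 0.3330, and (32−25)/(25−9) = 0.4375.
0.3330 < 0.4375, so cooperation is not sustainable.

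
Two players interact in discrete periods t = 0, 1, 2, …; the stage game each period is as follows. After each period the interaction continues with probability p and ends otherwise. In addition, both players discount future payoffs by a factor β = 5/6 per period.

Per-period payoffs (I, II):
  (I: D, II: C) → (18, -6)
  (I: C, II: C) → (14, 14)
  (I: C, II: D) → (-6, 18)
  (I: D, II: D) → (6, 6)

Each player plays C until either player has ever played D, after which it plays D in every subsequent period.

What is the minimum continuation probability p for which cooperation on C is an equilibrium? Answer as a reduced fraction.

With continuation probability p and discount β, the effective per-period discount factor is βp.
Grim-trigger IC: βp ≥ (18−14)/(18−6) = 1/3.
So p ≥ (1/3)/(5/6) = 2/5.

2/5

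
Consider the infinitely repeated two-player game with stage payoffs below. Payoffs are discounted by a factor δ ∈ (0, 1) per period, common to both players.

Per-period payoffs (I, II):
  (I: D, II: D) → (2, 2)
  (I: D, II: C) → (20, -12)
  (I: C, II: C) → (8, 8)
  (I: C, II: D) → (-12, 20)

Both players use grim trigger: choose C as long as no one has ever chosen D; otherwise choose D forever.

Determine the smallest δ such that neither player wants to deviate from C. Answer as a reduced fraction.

2/3

Cooperation forever yields 8 each period: 8/(1−δ).
Deviating yields 20 once, then 2 forever: 20 + 2δ/(1−δ).
No profitable deviation requires 8/(1−δ) ≥ 20 + 2δ/(1−δ).
Multiplying by (1−δ): 8 ≥ 20(1−δ) + 2δ = 20 − 18δ.
So 18δ ≥ 12, i.e. δ ≥ 12/18 = 2/3.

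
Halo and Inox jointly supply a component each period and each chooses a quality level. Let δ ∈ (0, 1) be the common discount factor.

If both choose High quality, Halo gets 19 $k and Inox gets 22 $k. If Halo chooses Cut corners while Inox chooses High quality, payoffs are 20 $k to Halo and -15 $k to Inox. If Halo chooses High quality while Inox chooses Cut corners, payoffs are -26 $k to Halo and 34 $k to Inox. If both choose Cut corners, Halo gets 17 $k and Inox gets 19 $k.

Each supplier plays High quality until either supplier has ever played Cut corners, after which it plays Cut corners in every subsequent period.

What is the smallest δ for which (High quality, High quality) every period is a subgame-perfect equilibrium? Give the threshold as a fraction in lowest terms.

4/5

Halo: cooperation gives 19 each period; deviation gives 20 once then 17 forever.
  19/(1−δ) ≥ 20 + 17δ/(1−δ) ⇒ δ ≥ 1/3.
Inox: cooperation gives 22 each period; deviation gives 34 once then 19 forever.
  δ ≥ 12/15 = 4/5.
Both must hold, so the binding constraint is Inox's: δ ≥ 4/5.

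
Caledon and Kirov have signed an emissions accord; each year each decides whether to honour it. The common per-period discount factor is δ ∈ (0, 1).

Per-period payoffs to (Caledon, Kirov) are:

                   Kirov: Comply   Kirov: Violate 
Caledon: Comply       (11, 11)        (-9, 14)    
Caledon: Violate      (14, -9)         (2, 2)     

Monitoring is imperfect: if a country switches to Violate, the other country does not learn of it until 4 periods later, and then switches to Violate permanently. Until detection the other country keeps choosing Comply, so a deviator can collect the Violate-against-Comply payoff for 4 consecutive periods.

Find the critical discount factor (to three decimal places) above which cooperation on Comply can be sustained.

0.707

The best deviation is to choose Violate for all 4 undetected periods, earning 14 each, then 2 forever once detected.
Deviation value: 14(1−δ^4)/(1−δ) + 2δ^4/(1−δ); cooperation value: 11/(1−δ).
IC: 11 ≥ 14(1−δ^4) + 2δ^4 = 14 − 12δ^4.
So δ^4 ≥ 3/12 = 1/4, giving δ ≥ (1/4)^(1/4) ≈ 0.707.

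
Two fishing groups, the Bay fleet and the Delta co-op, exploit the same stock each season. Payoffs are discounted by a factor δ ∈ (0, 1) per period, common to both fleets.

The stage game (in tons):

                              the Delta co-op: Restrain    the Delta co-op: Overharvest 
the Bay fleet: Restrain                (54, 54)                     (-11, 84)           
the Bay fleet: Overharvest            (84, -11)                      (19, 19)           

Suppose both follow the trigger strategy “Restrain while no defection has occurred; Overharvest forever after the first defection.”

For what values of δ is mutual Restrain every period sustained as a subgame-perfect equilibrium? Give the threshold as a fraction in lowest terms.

6/13

One-period gain from deviating is 84 − 54 = 30. The loss is 54 − 19 = 35 in every subsequent period, with present value 35·δ/(1−δ).
Deviation is unprofitable when 35·δ/(1−δ) ≥ 30, i.e. δ/(1−δ) ≥ 6/7.
Equivalently δ ≥ 30/(30+35) = 6/13.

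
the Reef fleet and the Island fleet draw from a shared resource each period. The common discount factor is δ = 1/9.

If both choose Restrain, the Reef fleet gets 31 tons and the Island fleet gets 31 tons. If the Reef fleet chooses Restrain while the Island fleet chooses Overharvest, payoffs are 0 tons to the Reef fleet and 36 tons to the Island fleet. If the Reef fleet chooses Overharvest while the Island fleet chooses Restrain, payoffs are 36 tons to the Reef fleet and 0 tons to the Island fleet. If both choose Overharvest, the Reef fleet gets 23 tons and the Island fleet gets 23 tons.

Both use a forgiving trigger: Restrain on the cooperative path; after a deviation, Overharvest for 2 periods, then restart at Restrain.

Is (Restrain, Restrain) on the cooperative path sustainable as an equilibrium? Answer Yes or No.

Comparing payoff streams over the 3 periods until play realigns: cooperate → 31(1+δ+…+δ^2); deviate → 36 + 23(δ+…+δ^2).
Cooperation is sustained iff (31−23)(δ+…+δ^2) ≥ 36−31.
δ+…+δ^2 = 1/9·(1−(1/9)^2)/(1−1/9) = 0.1235, and (36−31)/(31−23) = 0.6250.
0.1235 < 0.6250, so cooperation is not sustainable.

No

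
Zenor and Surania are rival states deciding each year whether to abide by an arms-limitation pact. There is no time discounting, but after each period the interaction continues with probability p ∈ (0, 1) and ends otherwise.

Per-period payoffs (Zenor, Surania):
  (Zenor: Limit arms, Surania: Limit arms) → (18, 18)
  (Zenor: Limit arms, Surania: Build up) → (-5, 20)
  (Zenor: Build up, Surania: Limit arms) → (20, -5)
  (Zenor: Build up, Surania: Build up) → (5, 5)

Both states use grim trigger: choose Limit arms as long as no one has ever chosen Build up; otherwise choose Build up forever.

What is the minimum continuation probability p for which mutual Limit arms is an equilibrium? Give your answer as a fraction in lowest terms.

2/15

Expected cooperation value is 18 + p·18 + p²·18 + … = 18/(1−p); deviation gives 20 + p·5/(1−p).
18 ≥ 20(1−p) + 5p ⇒ 15p ≥ 2 ⇒ p ≥ 2/15.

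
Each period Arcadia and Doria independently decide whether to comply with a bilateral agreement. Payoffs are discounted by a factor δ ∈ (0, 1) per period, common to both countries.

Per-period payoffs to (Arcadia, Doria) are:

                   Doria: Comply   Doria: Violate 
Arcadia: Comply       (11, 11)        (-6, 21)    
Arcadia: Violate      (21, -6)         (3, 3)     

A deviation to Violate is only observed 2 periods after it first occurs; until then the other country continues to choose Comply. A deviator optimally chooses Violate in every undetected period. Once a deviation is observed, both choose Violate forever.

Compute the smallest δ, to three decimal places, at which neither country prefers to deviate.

0.745

The best deviation is to choose Violate for all 2 undetected periods, earning 21 each, then 3 forever once detected.
Deviation value: 21(1−δ^2)/(1−δ) + 3δ^2/(1−δ); cooperation value: 11/(1−δ).
IC: 11 ≥ 21(1−δ^2) + 3δ^2 = 21 − 18δ^2.
So δ^2 ≥ 10/18 = 5/9, giving δ ≥ (5/9)^(1/2) ≈ 0.745.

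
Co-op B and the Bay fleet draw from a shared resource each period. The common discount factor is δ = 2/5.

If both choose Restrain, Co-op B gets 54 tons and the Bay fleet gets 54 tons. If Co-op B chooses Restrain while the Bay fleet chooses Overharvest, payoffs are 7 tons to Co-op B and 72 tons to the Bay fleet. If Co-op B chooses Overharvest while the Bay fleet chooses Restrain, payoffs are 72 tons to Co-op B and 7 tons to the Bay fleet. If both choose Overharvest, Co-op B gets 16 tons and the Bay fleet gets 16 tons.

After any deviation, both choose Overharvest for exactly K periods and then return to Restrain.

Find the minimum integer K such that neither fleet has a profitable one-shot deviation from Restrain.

2

Need Σ_{k=1}^{K} δ^k ≥ (72−54)/(54−16) = 0.4737 at δ = 2/5.
At K = 1 the sum is 0.4000 < 0.4737; at K = 2 it is 0.5600 ≥ 0.4737.
So the minimum punishment length is K = 2.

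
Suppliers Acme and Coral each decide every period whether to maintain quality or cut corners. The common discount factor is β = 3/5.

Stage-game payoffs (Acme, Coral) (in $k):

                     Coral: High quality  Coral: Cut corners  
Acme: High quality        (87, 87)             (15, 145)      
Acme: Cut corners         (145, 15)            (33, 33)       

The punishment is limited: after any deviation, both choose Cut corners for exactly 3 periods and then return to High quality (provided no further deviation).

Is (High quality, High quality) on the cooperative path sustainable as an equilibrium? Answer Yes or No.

Yes

Comparing payoff streams over the 4 periods until play realigns: cooperate → 87(1+β+…+β^3); deviate → 145 + 33(β+…+β^3).
Cooperation is sustained iff (87−33)(β+…+β^3) ≥ 145−87.
β+…+β^3 = 3/5·(1−(3/5)^3)/(1−3/5) = 1.1760, and (145−87)/(87−33) = 1.0741.
1.1760 ≥ 1.0741, so cooperation is sustainable.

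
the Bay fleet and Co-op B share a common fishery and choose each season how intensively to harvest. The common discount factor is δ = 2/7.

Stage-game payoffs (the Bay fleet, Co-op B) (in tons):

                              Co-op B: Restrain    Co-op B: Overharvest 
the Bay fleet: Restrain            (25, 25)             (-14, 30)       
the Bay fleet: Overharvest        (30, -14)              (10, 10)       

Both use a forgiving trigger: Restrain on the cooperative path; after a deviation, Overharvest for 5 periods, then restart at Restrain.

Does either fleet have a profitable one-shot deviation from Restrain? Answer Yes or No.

No

A one-shot deviation gives 30 now, then 10 for 5 periods, then back to 25.
Gain from deviating: (30−25) today; loss: (25−10) in each of the next 5 periods.
No-deviation condition: (25−10)(δ+…+δ^5) ≥ 30−25, i.e. δ+…+δ^5 ≥ 1/3.
At δ = 2/7: δ+…+δ^5 = 0.3992 ≥ 0.3333.
So cooperation is sustainable.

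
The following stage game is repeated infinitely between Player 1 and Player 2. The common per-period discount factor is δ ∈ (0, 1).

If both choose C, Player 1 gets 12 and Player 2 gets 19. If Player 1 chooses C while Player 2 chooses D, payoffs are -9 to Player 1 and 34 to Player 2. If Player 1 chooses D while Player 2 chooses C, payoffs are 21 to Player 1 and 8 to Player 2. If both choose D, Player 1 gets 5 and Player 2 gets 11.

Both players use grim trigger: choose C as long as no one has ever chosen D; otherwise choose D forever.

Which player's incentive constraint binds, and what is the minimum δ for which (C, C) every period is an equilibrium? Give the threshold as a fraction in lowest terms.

Player 1's threshold: (21−12)/(21−5) = 9/16.
Player 2's threshold: (34−19)/(34−11) = 15/23.
9/16 < 15/23, so Player 2 binds and δ* = 15/23.

Player 2; δ ≥ 15/23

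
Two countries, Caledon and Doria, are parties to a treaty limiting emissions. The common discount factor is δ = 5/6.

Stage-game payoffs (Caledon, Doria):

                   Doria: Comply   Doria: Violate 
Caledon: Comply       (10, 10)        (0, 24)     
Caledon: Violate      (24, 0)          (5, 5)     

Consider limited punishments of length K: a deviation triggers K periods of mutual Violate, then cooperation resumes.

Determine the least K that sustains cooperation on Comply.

Need Σ_{k=1}^{K} δ^k ≥ (24−10)/(10−5) = 2.8000 at δ = 5/6.
At K = 4 the sum is 2.5887 < 2.8000; at K = 5 it is 2.9906 ≥ 2.8000.
So the minimum punishment length is K = 5.

5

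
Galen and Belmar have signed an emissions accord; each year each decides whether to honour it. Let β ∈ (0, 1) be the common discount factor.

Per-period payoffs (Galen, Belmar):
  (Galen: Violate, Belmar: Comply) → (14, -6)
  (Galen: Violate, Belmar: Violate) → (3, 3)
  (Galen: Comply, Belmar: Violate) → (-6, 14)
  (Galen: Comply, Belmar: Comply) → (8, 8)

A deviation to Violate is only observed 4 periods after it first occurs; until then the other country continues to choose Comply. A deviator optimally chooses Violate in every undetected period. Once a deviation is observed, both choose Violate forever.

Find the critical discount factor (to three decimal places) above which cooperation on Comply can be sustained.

0.859

Deviating for the 4 undetected periods gains 14−8 = 6 per period over cooperation, then loses 8−3 = 5 per period forever once punishment starts.
Gain: 6(1 + β + … + β^3); loss: 5·β^4/(1−β).
No profitable deviation ⇔ 6(1−β^4) ≤ 5·β^4, i.e. β^4 ≥ 6/(6+5) = 6/11.
Hence β ≥ (6/11)^(1/4) ≈ 0.859.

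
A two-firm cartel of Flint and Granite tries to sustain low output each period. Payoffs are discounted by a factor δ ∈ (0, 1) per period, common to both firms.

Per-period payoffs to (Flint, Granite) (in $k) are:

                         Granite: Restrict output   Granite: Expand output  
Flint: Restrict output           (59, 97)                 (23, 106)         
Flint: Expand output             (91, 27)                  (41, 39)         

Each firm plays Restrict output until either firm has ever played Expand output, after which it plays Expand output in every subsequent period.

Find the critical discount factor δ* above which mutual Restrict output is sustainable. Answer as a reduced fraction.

Flint: cooperation gives 59 each period; deviation gives 91 once then 41 forever.
  59/(1−δ) ≥ 91 + 41δ/(1−δ) ⇒ δ ≥ 32/50 = 16/25.
Granite: cooperation gives 97 each period; deviation gives 106 once then 39 forever.
  δ ≥ 9/67.
Both must hold, so the binding constraint is Flint's: δ ≥ 16/25.

16/25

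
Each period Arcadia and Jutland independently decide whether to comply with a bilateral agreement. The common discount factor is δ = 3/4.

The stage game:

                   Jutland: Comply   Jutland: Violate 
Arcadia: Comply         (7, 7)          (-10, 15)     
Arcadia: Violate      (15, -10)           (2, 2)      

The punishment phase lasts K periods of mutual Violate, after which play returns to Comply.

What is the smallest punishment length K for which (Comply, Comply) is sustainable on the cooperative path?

No profitable deviation requires (7−2)(δ+…+δ^K) ≥ 15−7, i.e. δ+…+δ^K ≥ 8/5 ≈ 1.6000.
With δ = 3/4, the partial sums are K=1: 0.7500, K=2: 1.3125, K=3: 1.7344.
K = 3 is the first length at which the sum reaches 1.6000.

3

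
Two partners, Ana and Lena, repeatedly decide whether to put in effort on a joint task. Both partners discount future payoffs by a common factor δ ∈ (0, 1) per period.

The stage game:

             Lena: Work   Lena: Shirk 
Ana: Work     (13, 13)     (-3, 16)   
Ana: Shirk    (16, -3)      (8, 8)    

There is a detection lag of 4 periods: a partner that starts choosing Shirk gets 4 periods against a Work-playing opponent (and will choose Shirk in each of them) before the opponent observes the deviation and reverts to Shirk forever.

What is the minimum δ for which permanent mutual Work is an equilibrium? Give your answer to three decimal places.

The best deviation is to choose Shirk for all 4 undetected periods, earning 16 each, then 8 forever once detected.
Deviation value: 16(1−δ^4)/(1−δ) + 8δ^4/(1−δ); cooperation value: 13/(1−δ).
IC: 13 ≥ 16(1−δ^4) + 8δ^4 = 16 − 8δ^4.
So δ^4 ≥ 3/8, giving δ ≥ (3/8)^(1/4) ≈ 0.783.

0.783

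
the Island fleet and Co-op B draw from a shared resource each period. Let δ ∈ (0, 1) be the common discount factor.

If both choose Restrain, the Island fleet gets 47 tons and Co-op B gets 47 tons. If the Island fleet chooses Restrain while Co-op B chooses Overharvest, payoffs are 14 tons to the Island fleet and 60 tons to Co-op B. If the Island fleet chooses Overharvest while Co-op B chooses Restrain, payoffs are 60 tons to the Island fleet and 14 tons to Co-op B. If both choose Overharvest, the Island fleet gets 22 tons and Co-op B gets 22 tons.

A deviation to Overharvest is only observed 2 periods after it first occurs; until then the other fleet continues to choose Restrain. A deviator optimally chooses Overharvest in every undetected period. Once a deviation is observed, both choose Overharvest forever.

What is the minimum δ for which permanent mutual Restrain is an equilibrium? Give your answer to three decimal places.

A deviator earns 60 for 2 periods, then 22 forever; cooperating earns 47 forever. Multiplying the IC by (1−δ):
47 ≥ 60(1−δ^2) + 22δ^2, so 38·δ^2 ≥ 13 and δ^2 ≥ 13/38.
δ ≥ (13/38)^(1/2) ≈ 0.585.

0.585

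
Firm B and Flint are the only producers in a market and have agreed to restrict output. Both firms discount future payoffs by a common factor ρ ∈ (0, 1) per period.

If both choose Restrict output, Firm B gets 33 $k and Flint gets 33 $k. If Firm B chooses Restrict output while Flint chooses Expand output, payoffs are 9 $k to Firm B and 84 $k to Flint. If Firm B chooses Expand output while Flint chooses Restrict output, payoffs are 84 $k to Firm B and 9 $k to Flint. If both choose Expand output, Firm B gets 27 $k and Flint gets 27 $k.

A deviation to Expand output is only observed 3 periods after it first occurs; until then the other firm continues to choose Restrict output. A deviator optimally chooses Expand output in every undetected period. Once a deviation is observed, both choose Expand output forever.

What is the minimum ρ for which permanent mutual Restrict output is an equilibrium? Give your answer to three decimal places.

The best deviation is to choose Expand output for all 3 undetected periods, earning 84 each, then 27 forever once detected.
Deviation value: 84(1−ρ^3)/(1−ρ) + 27ρ^3/(1−ρ); cooperation value: 33/(1−ρ).
IC: 33 ≥ 84(1−ρ^3) + 27ρ^3 = 84 − 57ρ^3.
So ρ^3 ≥ 51/57 = 17/19, giving ρ ≥ (17/19)^(1/3) ≈ 0.964.

0.964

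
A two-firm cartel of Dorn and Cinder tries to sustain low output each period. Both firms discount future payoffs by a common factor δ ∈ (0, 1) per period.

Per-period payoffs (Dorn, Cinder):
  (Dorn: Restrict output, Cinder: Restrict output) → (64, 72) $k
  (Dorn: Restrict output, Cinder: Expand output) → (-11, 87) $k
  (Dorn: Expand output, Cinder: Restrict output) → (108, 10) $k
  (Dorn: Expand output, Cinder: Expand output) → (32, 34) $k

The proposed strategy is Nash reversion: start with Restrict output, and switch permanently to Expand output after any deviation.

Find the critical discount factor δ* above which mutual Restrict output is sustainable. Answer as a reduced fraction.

11/19

Dorn's threshold: (108−64)/(108−32) = 11/19.
Cinder's threshold: (87−72)/(87−34) = 15/53.
11/19 > 15/53, so Dorn binds and δ* = 11/19.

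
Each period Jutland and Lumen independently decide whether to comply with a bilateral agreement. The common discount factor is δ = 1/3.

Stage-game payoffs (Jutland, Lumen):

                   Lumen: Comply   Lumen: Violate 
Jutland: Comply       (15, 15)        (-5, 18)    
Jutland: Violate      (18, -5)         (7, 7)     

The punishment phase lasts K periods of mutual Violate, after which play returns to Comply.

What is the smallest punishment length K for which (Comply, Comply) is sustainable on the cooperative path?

Need Σ_{k=1}^{K} δ^k ≥ (18−15)/(15−7) = 0.3750 at δ = 1/3.
At K = 1 the sum is 0.3333 < 0.3750; at K = 2 it is 0.4444 ≥ 0.3750.
So the minimum punishment length is K = 2.

2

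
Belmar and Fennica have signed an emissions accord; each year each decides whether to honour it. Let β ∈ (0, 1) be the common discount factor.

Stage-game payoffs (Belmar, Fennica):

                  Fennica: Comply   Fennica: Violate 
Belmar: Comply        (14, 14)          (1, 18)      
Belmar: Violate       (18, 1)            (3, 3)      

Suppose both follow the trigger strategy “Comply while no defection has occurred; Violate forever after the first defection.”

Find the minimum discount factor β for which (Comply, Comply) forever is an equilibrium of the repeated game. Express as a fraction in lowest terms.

4/15

One-period gain from deviating is 18 − 14 = 4. The loss is 14 − 3 = 11 in every subsequent period, with present value 11·β/(1−β).
Deviation is unprofitable when 11·β/(1−β) ≥ 4, i.e. β/(1−β) ≥ 4/11.
Equivalently β ≥ 4/(4+11) = 4/15.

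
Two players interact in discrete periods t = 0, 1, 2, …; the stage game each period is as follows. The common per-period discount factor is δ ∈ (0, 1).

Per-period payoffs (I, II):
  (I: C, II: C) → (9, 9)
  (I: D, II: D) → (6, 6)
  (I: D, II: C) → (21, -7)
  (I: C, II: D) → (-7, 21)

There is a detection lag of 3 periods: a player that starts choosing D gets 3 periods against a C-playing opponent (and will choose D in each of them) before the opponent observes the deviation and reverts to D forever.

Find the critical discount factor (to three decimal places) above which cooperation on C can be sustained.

0.928

A deviator earns 21 for 3 periods, then 6 forever; cooperating earns 9 forever. Multiplying the IC by (1−δ):
9 ≥ 21(1−δ^3) + 6δ^3, so 15·δ^3 ≥ 12 and δ^3 ≥ 4/5.
δ ≥ (4/5)^(1/3) ≈ 0.928.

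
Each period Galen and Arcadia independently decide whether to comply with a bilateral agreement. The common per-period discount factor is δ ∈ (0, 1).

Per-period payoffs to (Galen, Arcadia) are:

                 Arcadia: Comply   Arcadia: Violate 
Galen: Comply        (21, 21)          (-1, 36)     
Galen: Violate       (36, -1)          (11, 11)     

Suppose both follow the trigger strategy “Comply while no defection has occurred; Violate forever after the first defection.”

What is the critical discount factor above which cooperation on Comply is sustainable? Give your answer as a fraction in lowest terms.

3/5

One-period gain from deviating is 36 − 21 = 15. The loss is 21 − 11 = 10 in every subsequent period, with present value 10·δ/(1−δ).
Deviation is unprofitable when 10·δ/(1−δ) ≥ 15, i.e. δ/(1−δ) ≥ 3/2.
Equivalently δ ≥ 15/(15+10) = 3/5.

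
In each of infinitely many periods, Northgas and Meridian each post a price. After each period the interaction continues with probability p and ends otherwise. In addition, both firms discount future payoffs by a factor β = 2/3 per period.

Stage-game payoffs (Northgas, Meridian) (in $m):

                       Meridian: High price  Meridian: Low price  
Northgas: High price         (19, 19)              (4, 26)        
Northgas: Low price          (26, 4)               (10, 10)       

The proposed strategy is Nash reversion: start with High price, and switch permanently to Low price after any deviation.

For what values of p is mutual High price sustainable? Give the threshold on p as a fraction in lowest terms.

21/32

Expected continuation weight on next period's payoff is β·p = 2/3·p, which plays the role of the discount factor.
Cooperation requires 2/3·p ≥ (26−19)/(26−10) = 7/16, hence p ≥ 21/32.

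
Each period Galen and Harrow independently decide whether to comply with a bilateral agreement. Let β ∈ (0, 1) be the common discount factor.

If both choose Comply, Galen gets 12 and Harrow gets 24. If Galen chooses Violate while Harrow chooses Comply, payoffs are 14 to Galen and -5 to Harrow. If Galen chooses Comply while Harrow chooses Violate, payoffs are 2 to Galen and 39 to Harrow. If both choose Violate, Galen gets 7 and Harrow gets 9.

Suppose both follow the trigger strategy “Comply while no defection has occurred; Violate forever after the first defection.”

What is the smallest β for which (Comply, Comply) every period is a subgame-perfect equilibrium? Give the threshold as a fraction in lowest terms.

Galen's threshold: (14−12)/(14−7) = 2/7.
Harrow's threshold: (39−24)/(39−9) = 1/2.
2/7 < 1/2, so Harrow binds and β* = 1/2.

1/2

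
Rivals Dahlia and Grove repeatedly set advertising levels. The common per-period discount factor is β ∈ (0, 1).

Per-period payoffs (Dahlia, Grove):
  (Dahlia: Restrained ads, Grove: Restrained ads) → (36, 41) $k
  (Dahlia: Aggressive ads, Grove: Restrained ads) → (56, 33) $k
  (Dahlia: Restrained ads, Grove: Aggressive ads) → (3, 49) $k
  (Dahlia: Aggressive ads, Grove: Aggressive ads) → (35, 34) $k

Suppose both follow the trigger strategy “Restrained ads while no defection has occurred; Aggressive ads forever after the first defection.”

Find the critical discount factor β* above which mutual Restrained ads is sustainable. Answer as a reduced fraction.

20/21

For Dahlia: deviation gain 56−36 = 20, per-period punishment loss 36−35 = 1. IC gives β ≥ 20/21.
For Grove: gain 8, loss 7 per period, so β ≥ 8/15.
The tighter constraint is Dahlia's, so cooperation needs β ≥ 20/21.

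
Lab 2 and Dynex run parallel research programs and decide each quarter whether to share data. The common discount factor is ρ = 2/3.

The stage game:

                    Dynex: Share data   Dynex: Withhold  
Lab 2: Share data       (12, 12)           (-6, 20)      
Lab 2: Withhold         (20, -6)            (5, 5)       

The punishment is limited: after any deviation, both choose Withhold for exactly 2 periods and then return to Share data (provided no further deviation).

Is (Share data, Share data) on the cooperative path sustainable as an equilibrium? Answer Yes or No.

No

IC: ρ+…+ρ^2 ≥ (20−12)/(12−5) = 8/7.
At ρ = 2/3: partial sum = 1.1111 < 1.1429. Cooperation not sustainable.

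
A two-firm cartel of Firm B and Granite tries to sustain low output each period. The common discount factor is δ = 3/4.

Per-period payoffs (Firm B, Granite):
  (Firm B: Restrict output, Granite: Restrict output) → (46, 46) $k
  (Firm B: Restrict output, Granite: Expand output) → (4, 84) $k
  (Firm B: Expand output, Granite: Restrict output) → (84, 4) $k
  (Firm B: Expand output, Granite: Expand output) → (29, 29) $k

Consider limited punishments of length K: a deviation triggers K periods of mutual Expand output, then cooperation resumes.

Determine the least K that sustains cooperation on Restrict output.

Need Σ_{k=1}^{K} δ^k ≥ (84−46)/(46−29) = 2.2353 at δ = 3/4.
At K = 4 the sum is 2.0508 < 2.2353; at K = 5 it is 2.2881 ≥ 2.2353.
So the minimum punishment length is K = 5.

5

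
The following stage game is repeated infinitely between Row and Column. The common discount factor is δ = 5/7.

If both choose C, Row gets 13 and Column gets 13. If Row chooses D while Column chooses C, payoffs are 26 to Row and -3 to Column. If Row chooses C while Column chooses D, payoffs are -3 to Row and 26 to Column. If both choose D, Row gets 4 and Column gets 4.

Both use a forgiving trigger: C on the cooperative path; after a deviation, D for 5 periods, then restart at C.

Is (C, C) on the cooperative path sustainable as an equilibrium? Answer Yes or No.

Yes

Comparing payoff streams over the 6 periods until play realigns: cooperate → 13(1+δ+…+δ^5); deviate → 26 + 4(δ+…+δ^5).
Cooperation is sustained iff (13−4)(δ+…+δ^5) ≥ 26−13.
δ+…+δ^5 = 5/7·(1−(5/7)^5)/(1−5/7) = 2.0352, and (26−13)/(13−4) = 1.4444.
2.0352 ≥ 1.4444, so cooperation is sustainable.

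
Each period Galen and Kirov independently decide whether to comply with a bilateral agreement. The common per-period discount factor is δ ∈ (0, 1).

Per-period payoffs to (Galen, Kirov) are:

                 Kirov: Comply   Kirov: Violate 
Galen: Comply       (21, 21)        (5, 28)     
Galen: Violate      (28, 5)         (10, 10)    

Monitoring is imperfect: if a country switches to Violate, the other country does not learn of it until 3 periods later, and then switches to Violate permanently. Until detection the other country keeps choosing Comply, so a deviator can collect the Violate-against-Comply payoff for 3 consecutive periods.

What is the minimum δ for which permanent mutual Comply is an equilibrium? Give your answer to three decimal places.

The best deviation is to choose Violate for all 3 undetected periods, earning 28 each, then 10 forever once detected.
Deviation value: 28(1−δ^3)/(1−δ) + 10δ^3/(1−δ); cooperation value: 21/(1−δ).
IC: 21 ≥ 28(1−δ^3) + 10δ^3 = 28 − 18δ^3.
So δ^3 ≥ 7/18, giving δ ≥ (7/18)^(1/3) ≈ 0.730.

0.730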